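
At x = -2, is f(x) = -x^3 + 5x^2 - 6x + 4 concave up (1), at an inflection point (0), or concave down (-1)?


Concavity is determined by the sign of f''(x).
f(x) = -x^3 + 5x^2 - 6x + 4
f'(x) = -3x^2 + 10x - 6
f''(x) = -6x + 10
f''(-2) = -6 * (-2) + 10
= 12 + 10
= 22
Since f''(-2) > 0, the function is concave up (1)

1


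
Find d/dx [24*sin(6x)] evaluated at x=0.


Apply the chain rule to differentiate 24*sin(6x):
d/dx [24*sin(6x)]
= 24 * cos(6x) * d/dx(6x)
= 24 * 6 * cos(6x)
= 144 * cos(6x)
Evaluate at x = 0:
= 144 * cos(0)
= 144 * 1
= 144

144


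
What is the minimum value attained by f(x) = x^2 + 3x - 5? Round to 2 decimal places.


For a quadratic f(x) = ax^2 + bx + c with a > 0, the minimum is at the vertex.
Vertex x-coordinate: x = -b/(2a)
x = -(3) / (2 * 1)
x = -3/2
Substitute back to find the minimum value:
f(-3/2) = 1 * (-3/2)^2 + 3 * (-3/2) - 5
= 9/4 - 9/2 - 5
= -29/4 = -7.25

-7.25


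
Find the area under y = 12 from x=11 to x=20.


The area under a constant function y = 12 is a rectangle.
Width = 20 - 11 = 9
Height = 12
Area = width * height
= 9 * 12
= 108

108


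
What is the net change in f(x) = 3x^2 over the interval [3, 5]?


Net change = f(b) - f(a)
f(x) = 3x^2
Compute f(5):
f(5) = 3 * 5^2 + 0 * 5 + 0
= 75 + 0 + 0
= 75
Compute f(3):
f(3) = 3 * 3^2 + 0 * 3 + 0
= 27 + 0 + 0
= 27
Net change = 75 - 27 = 48

48


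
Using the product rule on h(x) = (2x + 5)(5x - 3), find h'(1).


Let u(x) = 2x + 5 and v(x) = 5x - 3
u'(x) = 2
v'(x) = 5
Product rule: h'(x) = u'(x)*v(x) + u(x)*v'(x)
= 2 * (5x - 3) + (2x + 5) * 5
At x = 1:
u(1) = 2 * 1 + 5 = 7
v(1) = 5 * 1 - 3 = 2
h'(1) = 2 * 2 + 7 * 5
= 4 + 35
= 39

39


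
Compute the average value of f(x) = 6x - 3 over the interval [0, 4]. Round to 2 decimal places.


Average value = 1/(b-a) * integral from a to b of f(x) dx
First compute the integral of 6x - 3:
F(x) = 3x^2 - 3x
F(4) = 3 * 16 - 3 * 4 = 36
F(0) = 3 * 0 - 3 * 0 = 0
Integral = 36 - 0 = 36
Average = 36 / (4 - 0) = 36 / 4
= 9 = 9.00

9.00


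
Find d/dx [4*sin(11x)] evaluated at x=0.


Apply the chain rule to differentiate 4*sin(11x):
d/dx [4*sin(11x)]
= 4 * cos(11x) * d/dx(11x)
= 4 * 11 * cos(11x)
= 44 * cos(11x)
Evaluate at x = 0:
= 44 * cos(0)
= 44 * 1
= 44

44


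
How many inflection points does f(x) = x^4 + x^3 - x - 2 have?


Inflection points occur where f''(x) = 0 and concavity changes.
f(x) = x^4 + x^3 - x - 2
f'(x) = 4x^3 + 3x^2 - 1
f''(x) = 12x^2 + 6x
This is a quadratic in x. Use the discriminant to count real roots.
Discriminant = (6)^2 - 4 * 12 * 0
= 36 - 0
= 36
Since discriminant > 0, f''(x) = 0 has 2 distinct real solutions.
A quadratic with two distinct real roots changes sign at each root, so concavity changes at both.
Number of inflection points: 2

2


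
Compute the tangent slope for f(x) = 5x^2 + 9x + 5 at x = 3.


The slope of the tangent line equals f'(x) at the point.
f(x) = 5x^2 + 9x + 5
f'(x) = 10x + 9
At x = 3:
f'(3) = 10 * 3 + 9
= 30 + 9
= 39

39


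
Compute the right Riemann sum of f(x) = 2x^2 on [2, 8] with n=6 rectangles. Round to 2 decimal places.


Right Riemann sum uses right endpoints of each subinterval.
Interval: [2, 8], n = 6
dx = (8 - 2) / 6 = 1
Right endpoints: [3, 4, 5, 6, 7, 8]
f values: [18, 32, 50, 72, 98, 128]
Sum = dx * (sum of f values)
= 1 * 398
= 398 = 398.00

398.00


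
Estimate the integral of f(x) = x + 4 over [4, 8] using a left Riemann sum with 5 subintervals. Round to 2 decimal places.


Left Riemann sum uses left endpoints of each subinterval.
Interval: [4, 8], n = 5
dx = (8 - 4) / 5 = 4/5
Left endpoints: [4, 24/5, 28/5, 32/5, 36/5]
f values: [8, 44/5, 48/5, 52/5, 56/5]
Sum = dx * (sum of f values)
= 4/5 * 48
= 192/5 = 38.40

38.40


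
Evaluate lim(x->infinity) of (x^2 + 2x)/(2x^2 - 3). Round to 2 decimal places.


For limits at infinity with equal-degree polynomials,
we compare leading coefficients.
Numerator leading term: x^2
Denominator leading term: 2x^2
Divide both by x^2:
lim = (1 + 2/x) / (2 - 3/x^2)
As x -> infinity, the 1/x and 1/x^2 terms vanish:
= 1/2 = 0.50

0.50


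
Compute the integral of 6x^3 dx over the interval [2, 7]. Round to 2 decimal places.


Find the antiderivative of 6x^3:
F(x) = 6/4 * x^4
Apply the Fundamental Theorem of Calculus:
F(7) - F(2)
= 6/4 * 7^4 - 6/4 * 2^4
= 6/4 * (2401 - 16)
= 6/4 * 2385
= 7155/2 = 3577.50

3577.50


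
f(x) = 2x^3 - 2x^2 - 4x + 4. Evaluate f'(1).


Differentiate f(x) = 2x^3 - 2x^2 - 4x + 4 term by term:
f'(x) = 6x^2 - 4x - 4
Substitute x = 1:
f'(1) = 6 * 1^2 - 4 * 1 - 4
= 6 - 4 - 4
= -2

-2


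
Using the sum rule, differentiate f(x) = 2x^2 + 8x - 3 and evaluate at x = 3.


Differentiate term by term using power and sum rules:
f(x) = 2x^2 + 8x - 3
f'(x) = 4x + 8
Substitute x = 3:
f'(3) = 4 * 3 + 8
= 12 + 8
= 20

20


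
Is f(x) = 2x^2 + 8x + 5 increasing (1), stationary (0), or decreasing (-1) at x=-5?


Compute f'(x) to determine behavior:
f'(x) = 4x + 8
f'(-5) = 4 * (-5) + 8
= -20 + 8
= -12
Since f'(-5) < 0, the function is decreasing (-1)

-1


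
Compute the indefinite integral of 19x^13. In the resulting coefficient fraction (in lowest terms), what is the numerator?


Apply the power rule for integration:
integral of ax^n dx = a/(n+1) * x^(n+1) + C
integral of 19x^13 dx
= 19/14 * x^14 + C
The coefficient in lowest terms is 19/14, and its numerator is 19

19


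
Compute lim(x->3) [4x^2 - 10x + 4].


Since polynomials are continuous, we use direct substitution.
lim(x->3) of 4x^2 - 10x + 4
= 4 * 3^2 - 10 * 3 + 4
= 36 - 30 + 4
= 10

10


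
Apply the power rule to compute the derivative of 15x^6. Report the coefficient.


We apply the power rule: d/dx [ax^n] = a*n * x^(n-1)
d/dx [15x^6]
= 15 * 6 * x^(6-1)
= 90x^5
The coefficient is 90

90


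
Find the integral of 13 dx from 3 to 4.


The integral of a constant k over [a, b] equals k * (b - a).
integral from 3 to 4 of 13 dx
= 13 * (4 - 3)
= 13 * 1
= 13

13


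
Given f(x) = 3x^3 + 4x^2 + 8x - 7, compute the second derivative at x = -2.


First derivative:
f'(x) = 9x^2 + 8x + 8
Second derivative:
f''(x) = 18x + 8
Substitute x = -2:
f''(-2) = 18 * (-2) + 8
= -36 + 8
= -28

-28


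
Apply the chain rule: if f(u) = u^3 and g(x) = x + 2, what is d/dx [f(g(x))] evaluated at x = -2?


Using the chain rule: (f(g(x)))' = f'(g(x)) * g'(x)
First, find g(-2):
g(-2) = 1 * (-2) + 2 = 0
Next, f'(u) = 3u^2
And g'(x) = 1
So f'(g(-2)) * g'(-2)
= 3 * 0^2 * 1
= 3 * 0 * 1
= 0

0


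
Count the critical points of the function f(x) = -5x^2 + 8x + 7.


Find where f'(x) = 0:
f'(x) = -10x + 8
Set f'(x) = 0:
-10x + 8 = 0
x = -8 / (-10) = 4/5
This is a linear equation in x, so there is exactly one solution.
Number of critical points: 1

1


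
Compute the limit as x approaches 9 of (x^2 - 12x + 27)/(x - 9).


Direct substitution gives 0/0, so we factor the numerator.
Factor: (x^2 - 12x + 27) = (x - 9)(x - 3)
Cancel the common factor (x - 9):
(x^2 - 12x + 27)/(x - 9) = (x - 3)
Now substitute x = 9:
= (9) - (3) = 6

6


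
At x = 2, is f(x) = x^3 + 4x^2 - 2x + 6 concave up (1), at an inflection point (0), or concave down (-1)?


Concavity is determined by the sign of f''(x).
f(x) = x^3 + 4x^2 - 2x + 6
f'(x) = 3x^2 + 8x - 2
f''(x) = 6x + 8
f''(2) = 6 * 2 + 8
= 12 + 8
= 20
Since f''(2) > 0, the function is concave up (1)

1


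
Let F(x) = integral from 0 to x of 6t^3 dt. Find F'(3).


By the Fundamental Theorem of Calculus (Part 1):
If F(x) = integral from 0 to x of f(t) dt, then F'(x) = f(x)
Here f(t) = 6t^3
So F'(x) = 6x^3
Evaluate at x = 3:
F'(3) = 6 * 3^3
= 6 * 27
= 162

162


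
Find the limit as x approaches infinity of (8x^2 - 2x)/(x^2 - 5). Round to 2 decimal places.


For limits at infinity with equal-degree polynomials,
we compare leading coefficients.
Numerator leading term: 8x^2
Denominator leading term: x^2
Divide both by x^2:
lim = (8 - 2/x) / (1 - 5/x^2)
As x -> infinity, the 1/x and 1/x^2 terms vanish:
= 8/1 = 8 = 8.00

8.00


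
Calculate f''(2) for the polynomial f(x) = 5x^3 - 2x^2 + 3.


First derivative:
f'(x) = 15x^2 - 4x
Second derivative:
f''(x) = 30x - 4
Substitute x = 2:
f''(2) = 30 * 2 - 4
= 60 - 4
= 56

56


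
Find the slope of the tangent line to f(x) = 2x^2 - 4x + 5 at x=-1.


The slope of the tangent line equals f'(x) at the point.
f(x) = 2x^2 - 4x + 5
f'(x) = 4x - 4
At x = -1:
f'(-1) = 4 * (-1) - 4
= -4 - 4
= -8

-8


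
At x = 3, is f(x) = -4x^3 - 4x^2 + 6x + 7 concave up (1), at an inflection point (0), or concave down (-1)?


Concavity is determined by the sign of f''(x).
f(x) = -4x^3 - 4x^2 + 6x + 7
f'(x) = -12x^2 - 8x + 6
f''(x) = -24x - 8
f''(3) = -24 * 3 - 8
= -72 - 8
= -80
Since f''(3) < 0, the function is concave down (-1)

-1


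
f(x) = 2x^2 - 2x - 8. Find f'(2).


Differentiate term by term using power and sum rules:
f(x) = 2x^2 - 2x - 8
f'(x) = 4x - 2
Substitute x = 2:
f'(2) = 4 * 2 - 2
= 8 - 2
= 6

6


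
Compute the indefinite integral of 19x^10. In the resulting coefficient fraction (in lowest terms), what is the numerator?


Apply the power rule for integration:
integral of ax^n dx = a/(n+1) * x^(n+1) + C
integral of 19x^10 dx
= 19/11 * x^11 + C
The coefficient in lowest terms is 19/11, and its numerator is 19

19


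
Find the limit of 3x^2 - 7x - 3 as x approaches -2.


Since polynomials are continuous, we use direct substitution.
lim(x->-2) of 3x^2 - 7x - 3
= 3 * (-2)^2 - 7 * (-2) - 3
= 12 + 14 - 3
= 23

23


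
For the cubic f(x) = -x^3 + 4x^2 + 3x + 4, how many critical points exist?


Find where f'(x) = 0:
f(x) = -x^3 + 4x^2 + 3x + 4
f'(x) = -3x^2 + 8x + 3
This is a quadratic in x. Use the discriminant to count real roots.
Discriminant = (8)^2 - 4 * (-3) * 3
= 64 - (-36)
= 100
Since discriminant > 0, f'(x) = 0 has 2 real solutions.
Number of critical points: 2

2


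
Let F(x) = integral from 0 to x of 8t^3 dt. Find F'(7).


By the Fundamental Theorem of Calculus (Part 1):
If F(x) = integral from 0 to x of f(t) dt, then F'(x) = f(x)
Here f(t) = 8t^3
So F'(x) = 8x^3
Evaluate at x = 7:
F'(7) = 8 * 7^3
= 8 * 343
= 2744

2744


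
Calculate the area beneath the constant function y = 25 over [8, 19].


The area under a constant function y = 25 is a rectangle.
Width = 19 - 8 = 11
Height = 25
Area = width * height
= 11 * 25
= 275

275


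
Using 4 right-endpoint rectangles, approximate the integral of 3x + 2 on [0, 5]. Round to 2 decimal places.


Right Riemann sum uses right endpoints of each subinterval.
Interval: [0, 5], n = 4
dx = (5 - 0) / 4 = 5/4
Right endpoints: [5/4, 5/2, 15/4, 5]
f values: [23/4, 19/2, 53/4, 17]
Sum = dx * (sum of f values)
= 5/4 * 91/2
= 455/8 ≈ 56.88

56.88


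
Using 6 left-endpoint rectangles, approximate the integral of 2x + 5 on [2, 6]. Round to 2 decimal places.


Left Riemann sum uses left endpoints of each subinterval.
Interval: [2, 6], n = 6
dx = (6 - 2) / 6 = 2/3
Left endpoints: [2, 8/3, 10/3, 4, 14/3, 16/3]
f values: [9, 31/3, 35/3, 13, 43/3, 47/3]
Sum = dx * (sum of f values)
= 2/3 * 74
= 148/3 ≈ 49.33

49.33


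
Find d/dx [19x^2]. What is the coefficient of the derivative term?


We apply the power rule: d/dx [ax^n] = a*n * x^(n-1)
d/dx [19x^2]
= 19 * 2 * x^(2-1)
= 38x
The coefficient is 38

38


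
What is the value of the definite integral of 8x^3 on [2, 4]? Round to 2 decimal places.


Find the antiderivative of 8x^3:
F(x) = 8/4 * x^4
Apply the Fundamental Theorem of Calculus:
F(4) - F(2)
= 8/4 * 4^4 - 8/4 * 2^4
= 8/4 * (256 - 16)
= 8/4 * 240
= 480 = 480.00

480.00


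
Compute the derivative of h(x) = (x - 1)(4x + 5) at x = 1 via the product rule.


Let u(x) = x - 1 and v(x) = 4x + 5
u'(x) = 1
v'(x) = 4
Product rule: h'(x) = u'(x)*v(x) + u(x)*v'(x)
= 1 * (4x + 5) + (x - 1) * 4
At x = 1:
u(1) = 1 * 1 - 1 = 0
v(1) = 4 * 1 + 5 = 9
h'(1) = 1 * 9 + 0 * 4
= 9 + 0
= 9

9


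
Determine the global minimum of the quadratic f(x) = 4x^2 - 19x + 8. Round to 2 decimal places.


For a quadratic f(x) = ax^2 + bx + c with a > 0, the minimum is at the vertex.
Vertex x-coordinate: x = -b/(2a)
x = -(-19) / (2 * 4)
x = 19/8
Substitute back to find the minimum value:
f(19/8) = 4 * (19/8)^2 - 19 * (19/8) + 8
= 361/16 - 361/8 + 8
= -233/16 ≈ -14.56

-14.56


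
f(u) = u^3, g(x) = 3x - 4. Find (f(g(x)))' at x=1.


Using the chain rule: (f(g(x)))' = f'(g(x)) * g'(x)
First, find g(1):
g(1) = 3 * 1 - 4 = -1
Next, f'(u) = 3u^2
And g'(x) = 3
So f'(g(1)) * g'(1)
= 3 * (-1)^2 * 3
= 3 * 1 * 3
= 9

9


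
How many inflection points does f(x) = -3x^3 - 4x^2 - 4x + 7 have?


Inflection points occur where f''(x) = 0 and concavity changes.
f(x) = -3x^3 - 4x^2 - 4x + 7
f'(x) = -9x^2 - 8x - 4
f''(x) = -18x - 8
Set f''(x) = 0:
-18x - 8 = 0
x = 8 / (-18) = -4/9
Since f''(x) is linear (degree 1), it changes sign at this point.
Therefore there is exactly 1 inflection point.

1


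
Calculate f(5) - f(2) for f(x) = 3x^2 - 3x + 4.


Net change = f(b) - f(a)
f(x) = 3x^2 - 3x + 4
Compute f(5):
f(5) = 3 * 5^2 - 3 * 5 + 4
= 75 - 15 + 4
= 64
Compute f(2):
f(2) = 3 * 2^2 - 3 * 2 + 4
= 12 - 6 + 4
= 10
Net change = 64 - 10 = 54

54


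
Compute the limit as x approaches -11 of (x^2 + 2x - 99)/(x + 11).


Direct substitution gives 0/0, so we factor the numerator.
Factor: (x^2 + 2x - 99) = (x + 11)(x - 9)
Cancel the common factor (x + 11):
(x^2 + 2x - 99)/(x + 11) = (x - 9)
Now substitute x = -11:
= (-11) - (9) = -20

-20


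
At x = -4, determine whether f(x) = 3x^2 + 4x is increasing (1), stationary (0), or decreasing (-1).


Compute f'(x) to determine behavior:
f'(x) = 6x + 4
f'(-4) = 6 * (-4) + 4
= -24 + 4
= -20
Since f'(-4) < 0, the function is decreasing (-1)

-1


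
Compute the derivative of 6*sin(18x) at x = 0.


Apply the chain rule to differentiate 6*sin(18x):
d/dx [6*sin(18x)]
= 6 * cos(18x) * d/dx(18x)
= 6 * 18 * cos(18x)
= 108 * cos(18x)
Evaluate at x = 0:
= 108 * cos(0)
= 108 * 1
= 108

108


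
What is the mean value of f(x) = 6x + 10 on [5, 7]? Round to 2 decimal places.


Average value = 1/(b-a) * integral from a to b of f(x) dx
First compute the integral of 6x + 10:
F(x) = 3x^2 + 10x
F(7) = 3 * 49 + 10 * 7 = 217
F(5) = 3 * 25 + 10 * 5 = 125
Integral = 217 - 125 = 92
Average = 92 / (7 - 5) = 92 / 2
= 46 = 46.00

46.00


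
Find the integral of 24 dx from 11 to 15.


The integral of a constant k over [a, b] equals k * (b - a).
integral from 11 to 15 of 24 dx
= 24 * (15 - 11)
= 24 * 4
= 96

96


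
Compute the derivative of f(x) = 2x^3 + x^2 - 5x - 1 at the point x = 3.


Differentiate f(x) = 2x^3 + x^2 - 5x - 1 term by term:
f'(x) = 6x^2 + 2x - 5
Substitute x = 3:
f'(3) = 6 * 3^2 + 2 * 3 - 5
= 54 + 6 - 5
= 55

55


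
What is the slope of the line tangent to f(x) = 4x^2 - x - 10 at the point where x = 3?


The slope of the tangent line equals f'(x) at the point.
f(x) = 4x^2 - x - 10
f'(x) = 8x - 1
At x = 3:
f'(3) = 8 * 3 - 1
= 24 - 1
= 23

23


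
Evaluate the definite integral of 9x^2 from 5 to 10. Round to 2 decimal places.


Find the antiderivative of 9x^2:
F(x) = 9/3 * x^3
Apply the Fundamental Theorem of Calculus:
F(10) - F(5)
= 9/3 * 10^3 - 9/3 * 5^3
= 9/3 * (1000 - 125)
= 9/3 * 875
= 2625 = 2625.00

2625.00


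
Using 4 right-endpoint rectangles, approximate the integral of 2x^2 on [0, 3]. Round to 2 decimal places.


Right Riemann sum uses right endpoints of each subinterval.
Interval: [0, 3], n = 4
dx = (3 - 0) / 4 = 3/4
Right endpoints: [3/4, 3/2, 9/4, 3]
f values: [9/8, 9/2, 81/8, 18]
Sum = dx * (sum of f values)
= 3/4 * 135/4
= 405/16 ≈ 25.31

25.31


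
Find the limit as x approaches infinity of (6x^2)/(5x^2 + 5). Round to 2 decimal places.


For limits at infinity with equal-degree polynomials,
we compare leading coefficients.
Numerator leading term: 6x^2
Denominator leading term: 5x^2
Divide both by x^2:
lim = (6) / (5 + 5/x^2)
As x -> infinity, the 1/x and 1/x^2 terms vanish:
= 6/5 = 1.20

1.20


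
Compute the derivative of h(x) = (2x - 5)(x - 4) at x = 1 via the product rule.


Let u(x) = 2x - 5 and v(x) = x - 4
u'(x) = 2
v'(x) = 1
Product rule: h'(x) = u'(x)*v(x) + u(x)*v'(x)
= 2 * (x - 4) + (2x - 5) * 1
At x = 1:
u(1) = 2 * 1 - 5 = -3
v(1) = 1 * 1 - 4 = -3
h'(1) = 2 * (-3) + (-3) * 1
= -6 - 3
= -9

-9


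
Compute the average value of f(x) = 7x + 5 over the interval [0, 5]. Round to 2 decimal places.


Average value = 1/(b-a) * integral from a to b of f(x) dx
First compute the integral of 7x + 5:
F(x) = (7/2)x^2 + 5x
F(5) = 7/2 * 25 + 5 * 5 = 225/2
F(0) = 7/2 * 0 + 5 * 0 = 0
Integral = 225/2 - 0 = 225/2
Average = (225/2) / (5 - 0) = (225/2) / 5
= 45/2 = 22.50

22.50


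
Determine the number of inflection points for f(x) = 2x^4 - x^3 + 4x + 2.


Inflection points occur where f''(x) = 0 and concavity changes.
f(x) = 2x^4 - x^3 + 4x + 2
f'(x) = 8x^3 - 3x^2 + 4
f''(x) = 24x^2 - 6x
This is a quadratic in x. Use the discriminant to count real roots.
Discriminant = (-6)^2 - 4 * 24 * 0
= 36 - 0
= 36
Since discriminant > 0, f''(x) = 0 has 2 distinct real solutions.
A quadratic with two distinct real roots changes sign at each root, so concavity changes at both.
Number of inflection points: 2

2


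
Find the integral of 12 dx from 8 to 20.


The integral of a constant k over [a, b] equals k * (b - a).
integral from 8 to 20 of 12 dx
= 12 * (20 - 8)
= 12 * 12
= 144

144


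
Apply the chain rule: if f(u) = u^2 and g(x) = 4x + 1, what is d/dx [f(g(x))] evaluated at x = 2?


Using the chain rule: (f(g(x)))' = f'(g(x)) * g'(x)
First, find g(2):
g(2) = 4 * 2 + 1 = 9
Next, f'(u) = 2u
And g'(x) = 4
So f'(g(2)) * g'(2)
= 2 * 9 * 4
= 72

72


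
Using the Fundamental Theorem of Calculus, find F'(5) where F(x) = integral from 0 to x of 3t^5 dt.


By the Fundamental Theorem of Calculus (Part 1):
If F(x) = integral from 0 to x of f(t) dt, then F'(x) = f(x)
Here f(t) = 3t^5
So F'(x) = 3x^5
Evaluate at x = 5:
F'(5) = 3 * 5^5
= 3 * 3125
= 9375

9375


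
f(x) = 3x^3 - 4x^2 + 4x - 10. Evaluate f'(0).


Differentiate f(x) = 3x^3 - 4x^2 + 4x - 10 term by term:
f'(x) = 9x^2 - 8x + 4
Substitute x = 0:
f'(0) = 9 * 0^2 - 8 * 0 + 4
= 0 + 0 + 4
= 4

4


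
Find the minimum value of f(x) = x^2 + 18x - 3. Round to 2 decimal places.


For a quadratic f(x) = ax^2 + bx + c with a > 0, the minimum is at the vertex.
Vertex x-coordinate: x = -b/(2a)
x = -(18) / (2 * 1)
x = -18/2 = -9
Substitute back to find the minimum value:
f(-9) = 1 * (-9)^2 + 18 * (-9) - 3
= 81 - 162 - 3
= -84 = -84.00

-84.00


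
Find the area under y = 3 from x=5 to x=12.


The area under a constant function y = 3 is a rectangle.
Width = 12 - 5 = 7
Height = 3
Area = width * height
= 7 * 3
= 21

21


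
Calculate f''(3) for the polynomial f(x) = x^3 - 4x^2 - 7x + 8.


First derivative:
f'(x) = 3x^2 - 8x - 7
Second derivative:
f''(x) = 6x - 8
Substitute x = 3:
f''(3) = 6 * 3 - 8
= 18 - 8
= 10

10


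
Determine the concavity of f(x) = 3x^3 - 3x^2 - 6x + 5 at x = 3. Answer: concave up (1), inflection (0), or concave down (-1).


Concavity is determined by the sign of f''(x).
f(x) = 3x^3 - 3x^2 - 6x + 5
f'(x) = 9x^2 - 6x - 6
f''(x) = 18x - 6
f''(3) = 18 * 3 - 6
= 54 - 6
= 48
Since f''(3) > 0, the function is concave up (1)

1


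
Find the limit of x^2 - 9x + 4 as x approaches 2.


Since polynomials are continuous, we use direct substitution.
lim(x->2) of x^2 - 9x + 4
= 1 * 2^2 - 9 * 2 + 4
= 4 - 18 + 4
= -10

-10


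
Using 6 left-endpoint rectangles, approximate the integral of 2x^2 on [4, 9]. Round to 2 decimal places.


Left Riemann sum uses left endpoints of each subinterval.
Interval: [4, 9], n = 6
dx = (9 - 4) / 6 = 5/6
Left endpoints: [4, 29/6, 17/3, 13/2, 22/3, 49/6]
f values: [32, 841/18, 578/9, 169/2, 968/9, 2401/18]
Sum = dx * (sum of f values)
= 5/6 * 8431/18
= 42155/108 ≈ 390.32

390.32


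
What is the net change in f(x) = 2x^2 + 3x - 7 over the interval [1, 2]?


Net change = f(b) - f(a)
f(x) = 2x^2 + 3x - 7
Compute f(2):
f(2) = 2 * 2^2 + 3 * 2 - 7
= 8 + 6 - 7
= 7
Compute f(1):
f(1) = 2 * 1^2 + 3 * 1 - 7
= 2 + 3 - 7
= -2
Net change = 7 - (-2) = 9

9


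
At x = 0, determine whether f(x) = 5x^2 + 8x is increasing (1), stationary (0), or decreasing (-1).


Compute f'(x) to determine behavior:
f'(x) = 10x + 8
f'(0) = 10 * 0 + 8
= 0 + 8
= 8
Since f'(0) > 0, the function is increasing (1)

1


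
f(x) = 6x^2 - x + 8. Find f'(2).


Differentiate term by term using power and sum rules:
f(x) = 6x^2 - x + 8
f'(x) = 12x - 1
Substitute x = 2:
f'(2) = 12 * 2 - 1
= 24 - 1
= 23

23


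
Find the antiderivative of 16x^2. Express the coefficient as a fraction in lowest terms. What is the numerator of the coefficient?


Apply the power rule for integration:
integral of ax^n dx = a/(n+1) * x^(n+1) + C
integral of 16x^2 dx
= 16/3 * x^3 + C
The coefficient in lowest terms is 16/3, and its numerator is 16

16


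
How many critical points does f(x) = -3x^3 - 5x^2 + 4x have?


Find where f'(x) = 0:
f(x) = -3x^3 - 5x^2 + 4x
f'(x) = -9x^2 - 10x + 4
This is a quadratic in x. Use the discriminant to count real roots.
Discriminant = (-10)^2 - 4 * (-9) * 4
= 100 - (-144)
= 244
Since discriminant > 0, f'(x) = 0 has 2 real solutions.
Number of critical points: 2

2


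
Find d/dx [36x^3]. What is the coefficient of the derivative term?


We apply the power rule: d/dx [ax^n] = a*n * x^(n-1)
d/dx [36x^3]
= 36 * 3 * x^(3-1)
= 108x^2
The coefficient is 108

108


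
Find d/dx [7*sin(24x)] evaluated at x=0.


Apply the chain rule to differentiate 7*sin(24x):
d/dx [7*sin(24x)]
= 7 * cos(24x) * d/dx(24x)
= 7 * 24 * cos(24x)
= 168 * cos(24x)
Evaluate at x = 0:
= 168 * cos(0)
= 168 * 1
= 168

168


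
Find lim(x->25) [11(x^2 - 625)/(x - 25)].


Direct substitution gives 0/0, so we factor the numerator.
Factor: 11(x^2 - 625) = 11 * (x - 25)(x + 25)
Cancel the common factor (x - 25):
11(x^2 - 625)/(x - 25) = 11 * (x + 25)
Now substitute x = 25:
= 11 * (25 + 25) = 550

550


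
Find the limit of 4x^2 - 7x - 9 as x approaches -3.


Since polynomials are continuous, we use direct substitution.
lim(x->-3) of 4x^2 - 7x - 9
= 4 * (-3)^2 - 7 * (-3) - 9
= 36 + 21 - 9
= 48

48


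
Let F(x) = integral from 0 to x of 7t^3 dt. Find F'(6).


By the Fundamental Theorem of Calculus (Part 1):
If F(x) = integral from 0 to x of f(t) dt, then F'(x) = f(x)
Here f(t) = 7t^3
So F'(x) = 7x^3
Evaluate at x = 6:
F'(6) = 7 * 6^3
= 7 * 216
= 1512

1512


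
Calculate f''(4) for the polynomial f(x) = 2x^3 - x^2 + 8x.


First derivative:
f'(x) = 6x^2 - 2x + 8
Second derivative:
f''(x) = 12x - 2
Substitute x = 4:
f''(4) = 12 * 4 - 2
= 48 - 2
= 46

46


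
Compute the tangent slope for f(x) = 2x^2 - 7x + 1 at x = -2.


The slope of the tangent line equals f'(x) at the point.
f(x) = 2x^2 - 7x + 1
f'(x) = 4x - 7
At x = -2:
f'(-2) = 4 * (-2) - 7
= -8 - 7
= -15

-15


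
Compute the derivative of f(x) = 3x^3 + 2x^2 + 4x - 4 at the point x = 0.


Differentiate f(x) = 3x^3 + 2x^2 + 4x - 4 term by term:
f'(x) = 9x^2 + 4x + 4
Substitute x = 0:
f'(0) = 9 * 0^2 + 4 * 0 + 4
= 0 + 0 + 4
= 4

4


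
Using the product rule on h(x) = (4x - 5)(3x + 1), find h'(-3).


Let u(x) = 4x - 5 and v(x) = 3x + 1
u'(x) = 4
v'(x) = 3
Product rule: h'(x) = u'(x)*v(x) + u(x)*v'(x)
= 4 * (3x + 1) + (4x - 5) * 3
At x = -3:
u(-3) = 4 * (-3) - 5 = -17
v(-3) = 3 * (-3) + 1 = -8
h'(-3) = 4 * (-8) + (-17) * 3
= -32 - 51
= -83

-83


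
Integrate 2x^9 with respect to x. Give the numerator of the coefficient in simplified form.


Apply the power rule for integration:
integral of ax^n dx = a/(n+1) * x^(n+1) + C
integral of 2x^9 dx
= 2/10 * x^10 + C
= 1/5 * x^10 + C
The coefficient in lowest terms is 1/5, and its numerator is 1

1


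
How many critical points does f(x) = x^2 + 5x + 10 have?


Find where f'(x) = 0:
f'(x) = 2x + 5
Set f'(x) = 0:
2x + 5 = 0
x = -5 / 2 = -5/2
This is a linear equation in x, so there is exactly one solution.
Number of critical points: 1

1


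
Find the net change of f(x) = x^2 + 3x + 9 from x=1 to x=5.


Net change = f(b) - f(a)
f(x) = x^2 + 3x + 9
Compute f(5):
f(5) = 1 * 5^2 + 3 * 5 + 9
= 25 + 15 + 9
= 49
Compute f(1):
f(1) = 1 * 1^2 + 3 * 1 + 9
= 1 + 3 + 9
= 13
Net change = 49 - 13 = 36

36


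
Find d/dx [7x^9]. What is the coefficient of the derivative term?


We apply the power rule: d/dx [ax^n] = a*n * x^(n-1)
d/dx [7x^9]
= 7 * 9 * x^(9-1)
= 63x^8
The coefficient is 63

63


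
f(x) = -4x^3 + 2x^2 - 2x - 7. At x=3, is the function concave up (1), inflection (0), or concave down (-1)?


Concavity is determined by the sign of f''(x).
f(x) = -4x^3 + 2x^2 - 2x - 7
f'(x) = -12x^2 + 4x - 2
f''(x) = -24x + 4
f''(3) = -24 * 3 + 4
= -72 + 4
= -68
Since f''(3) < 0, the function is concave down (-1)

-1


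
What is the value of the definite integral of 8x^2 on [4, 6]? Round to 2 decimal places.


Find the antiderivative of 8x^2:
F(x) = 8/3 * x^3
Apply the Fundamental Theorem of Calculus:
F(6) - F(4)
= 8/3 * 6^3 - 8/3 * 4^3
= 8/3 * (216 - 64)
= 8/3 * 152
= 1216/3 ≈ 405.33

405.33


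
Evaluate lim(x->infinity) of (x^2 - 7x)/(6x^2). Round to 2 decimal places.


For limits at infinity with equal-degree polynomials,
we compare leading coefficients.
Numerator leading term: x^2
Denominator leading term: 6x^2
Divide both by x^2:
lim = (1 - 7/x) / (6)
As x -> infinity, the 1/x and 1/x^2 terms vanish:
= 1/6 ≈ 0.17

0.17


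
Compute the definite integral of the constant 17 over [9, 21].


The integral of a constant k over [a, b] equals k * (b - a).
integral from 9 to 21 of 17 dx
= 17 * (21 - 9)
= 17 * 12
= 204

204


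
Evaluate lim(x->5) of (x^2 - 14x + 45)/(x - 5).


Direct substitution gives 0/0, so we factor the numerator.
Factor: (x^2 - 14x + 45) = (x - 5)(x - 9)
Cancel the common factor (x - 5):
(x^2 - 14x + 45)/(x - 5) = (x - 9)
Now substitute x = 5:
= (5) - (9) = -4

-4


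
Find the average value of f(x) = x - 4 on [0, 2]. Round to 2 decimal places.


Average value = 1/(b-a) * integral from a to b of f(x) dx
First compute the integral of x - 4:
F(x) = (1/2)x^2 - 4x
F(2) = 1/2 * 4 - 4 * 2 = -6
F(0) = 1/2 * 0 - 4 * 0 = 0
Integral = -6 - 0 = -6
Average = (-6) / (2 - 0) = (-6) / 2
= -3 = -3.00

-3.00


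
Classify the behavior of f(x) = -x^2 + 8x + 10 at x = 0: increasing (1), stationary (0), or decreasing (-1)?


Compute f'(x) to determine behavior:
f'(x) = -2x + 8
f'(0) = -2 * 0 + 8
= 0 + 8
= 8
Since f'(0) > 0, the function is increasing (1)

1


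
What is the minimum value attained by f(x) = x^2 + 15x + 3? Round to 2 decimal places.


For a quadratic f(x) = ax^2 + bx + c with a > 0, the minimum is at the vertex.
Vertex x-coordinate: x = -b/(2a)
x = -(15) / (2 * 1)
x = -15/2
Substitute back to find the minimum value:
f(-15/2) = 1 * (-15/2)^2 + 15 * (-15/2) + 3
= 225/4 - 225/2 + 3
= -213/4 = -53.25

-53.25


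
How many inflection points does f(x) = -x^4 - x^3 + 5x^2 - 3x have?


Inflection points occur where f''(x) = 0 and concavity changes.
f(x) = -x^4 - x^3 + 5x^2 - 3x
f'(x) = -4x^3 - 3x^2 + 10x - 3
f''(x) = -12x^2 - 6x + 10
This is a quadratic in x. Use the discriminant to count real roots.
Discriminant = (-6)^2 - 4 * (-12) * 10
= 36 - (-480)
= 516
Since discriminant > 0, f''(x) = 0 has 2 distinct real solutions.
A quadratic with two distinct real roots changes sign at each root, so concavity changes at both.
Number of inflection points: 2

2


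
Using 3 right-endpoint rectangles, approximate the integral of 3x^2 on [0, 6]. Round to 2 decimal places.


Right Riemann sum uses right endpoints of each subinterval.
Interval: [0, 6], n = 3
dx = (6 - 0) / 3 = 2
Right endpoints: [2, 4, 6]
f values: [12, 48, 108]
Sum = dx * (sum of f values)
= 2 * 168
= 336 = 336.00

336.00


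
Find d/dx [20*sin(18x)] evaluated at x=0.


Apply the chain rule to differentiate 20*sin(18x):
d/dx [20*sin(18x)]
= 20 * cos(18x) * d/dx(18x)
= 20 * 18 * cos(18x)
= 360 * cos(18x)
Evaluate at x = 0:
= 360 * cos(0)
= 360 * 1
= 360

360


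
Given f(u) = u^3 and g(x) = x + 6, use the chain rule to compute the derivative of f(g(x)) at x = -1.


Using the chain rule: (f(g(x)))' = f'(g(x)) * g'(x)
First, find g(-1):
g(-1) = 1 * (-1) + 6 = 5
Next, f'(u) = 3u^2
And g'(x) = 1
So f'(g(-1)) * g'(-1)
= 3 * 5^2 * 1
= 3 * 25 * 1
= 75

75


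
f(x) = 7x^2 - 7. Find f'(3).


Differentiate term by term using power and sum rules:
f(x) = 7x^2 - 7
f'(x) = 14x
Substitute x = 3:
f'(3) = 14 * 3 + 0
= 42 + 0
= 42

42


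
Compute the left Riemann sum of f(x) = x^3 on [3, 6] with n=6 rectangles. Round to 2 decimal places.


Left Riemann sum uses left endpoints of each subinterval.
Interval: [3, 6], n = 6
dx = (6 - 3) / 6 = 1/2
Left endpoints: [3, 7/2, 4, 9/2, 5, 11/2]
f values: [27, 343/8, 64, 729/8, 125, 1331/8]
Sum = dx * (sum of f values)
= 1/2 * 4131/8
= 4131/16 ≈ 258.19

258.19


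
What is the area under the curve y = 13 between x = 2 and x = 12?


The area under a constant function y = 13 is a rectangle.
Width = 12 - 2 = 10
Height = 13
Area = width * height
= 10 * 13
= 130

130


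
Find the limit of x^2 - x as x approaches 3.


Since polynomials are continuous, we use direct substitution.
lim(x->3) of x^2 - x
= 1 * 3^2 - 1 * 3 + 0
= 9 - 3 + 0
= 6

6


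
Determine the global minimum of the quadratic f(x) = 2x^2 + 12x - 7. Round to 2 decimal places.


For a quadratic f(x) = ax^2 + bx + c with a > 0, the minimum is at the vertex.
Vertex x-coordinate: x = -b/(2a)
x = -(12) / (2 * 2)
x = -12/4 = -3
Substitute back to find the minimum value:
f(-3) = 2 * (-3)^2 + 12 * (-3) - 7
= 18 - 36 - 7
= -25 = -25.00

-25.00


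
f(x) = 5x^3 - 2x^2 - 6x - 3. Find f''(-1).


First derivative:
f'(x) = 15x^2 - 4x - 6
Second derivative:
f''(x) = 30x - 4
Substitute x = -1:
f''(-1) = 30 * (-1) - 4
= -30 - 4
= -34

-34


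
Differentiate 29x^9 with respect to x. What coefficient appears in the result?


We apply the power rule: d/dx [ax^n] = a*n * x^(n-1)
d/dx [29x^9]
= 29 * 9 * x^(9-1)
= 261x^8
The coefficient is 261

261


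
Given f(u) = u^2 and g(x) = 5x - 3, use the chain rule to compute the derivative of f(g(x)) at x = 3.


Using the chain rule: (f(g(x)))' = f'(g(x)) * g'(x)
First, find g(3):
g(3) = 5 * 3 - 3 = 12
Next, f'(u) = 2u
And g'(x) = 5
So f'(g(3)) * g'(3)
= 2 * 12 * 5
= 120

120


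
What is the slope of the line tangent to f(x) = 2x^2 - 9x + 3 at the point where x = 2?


The slope of the tangent line equals f'(x) at the point.
f(x) = 2x^2 - 9x + 3
f'(x) = 4x - 9
At x = 2:
f'(2) = 4 * 2 - 9
= 8 - 9
= -1

-1


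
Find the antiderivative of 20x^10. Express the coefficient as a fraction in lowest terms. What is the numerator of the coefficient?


Apply the power rule for integration:
integral of ax^n dx = a/(n+1) * x^(n+1) + C
integral of 20x^10 dx
= 20/11 * x^11 + C
The coefficient in lowest terms is 20/11, and its numerator is 20

20


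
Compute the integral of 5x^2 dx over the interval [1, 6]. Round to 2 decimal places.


Find the antiderivative of 5x^2:
F(x) = 5/3 * x^3
Apply the Fundamental Theorem of Calculus:
F(6) - F(1)
= 5/3 * 6^3 - 5/3 * 1^3
= 5/3 * (216 - 1)
= 5/3 * 215
= 1075/3 ≈ 358.33

358.33


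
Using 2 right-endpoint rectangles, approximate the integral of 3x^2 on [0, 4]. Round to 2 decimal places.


Right Riemann sum uses right endpoints of each subinterval.
Interval: [0, 4], n = 2
dx = (4 - 0) / 2 = 2
Right endpoints: [2, 4]
f values: [12, 48]
Sum = dx * (sum of f values)
= 2 * 60
= 120 = 120.00

120.00


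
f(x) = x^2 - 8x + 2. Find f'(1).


Differentiate term by term using power and sum rules:
f(x) = x^2 - 8x + 2
f'(x) = 2x - 8
Substitute x = 1:
f'(1) = 2 * 1 - 8
= 2 - 8
= -6

-6


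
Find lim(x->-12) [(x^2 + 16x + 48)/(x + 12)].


Direct substitution gives 0/0, so we factor the numerator.
Factor: (x^2 + 16x + 48) = (x + 12)(x + 4)
Cancel the common factor (x + 12):
(x^2 + 16x + 48)/(x + 12) = (x + 4)
Now substitute x = -12:
= (-12) - (-4) = -8

-8


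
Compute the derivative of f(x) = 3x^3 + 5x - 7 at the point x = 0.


Differentiate f(x) = 3x^3 + 5x - 7 term by term:
f'(x) = 9x^2 + 5
Substitute x = 0:
f'(0) = 9 * 0^2 + 0 * 0 + 5
= 0 + 0 + 5
= 5

5


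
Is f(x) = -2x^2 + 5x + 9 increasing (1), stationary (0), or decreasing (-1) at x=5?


Compute f'(x) to determine behavior:
f'(x) = -4x + 5
f'(5) = -4 * 5 + 5
= -20 + 5
= -15
Since f'(5) < 0, the function is decreasing (-1)

-1


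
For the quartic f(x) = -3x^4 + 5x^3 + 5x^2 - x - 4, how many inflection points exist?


Inflection points occur where f''(x) = 0 and concavity changes.
f(x) = -3x^4 + 5x^3 + 5x^2 - x - 4
f'(x) = -12x^3 + 15x^2 + 10x - 1
f''(x) = -36x^2 + 30x + 10
This is a quadratic in x. Use the discriminant to count real roots.
Discriminant = (30)^2 - 4 * (-36) * 10
= 900 - (-1440)
= 2340
Since discriminant > 0, f''(x) = 0 has 2 distinct real solutions.
A quadratic with two distinct real roots changes sign at each root, so concavity changes at both.
Number of inflection points: 2

2


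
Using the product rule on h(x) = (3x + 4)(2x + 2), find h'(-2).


Let u(x) = 3x + 4 and v(x) = 2x + 2
u'(x) = 3
v'(x) = 2
Product rule: h'(x) = u'(x)*v(x) + u(x)*v'(x)
= 3 * (2x + 2) + (3x + 4) * 2
At x = -2:
u(-2) = 3 * (-2) + 4 = -2
v(-2) = 2 * (-2) + 2 = -2
h'(-2) = 3 * (-2) + (-2) * 2
= -6 - 4
= -10

-10


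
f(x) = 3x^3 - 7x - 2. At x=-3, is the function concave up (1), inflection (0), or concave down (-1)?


Concavity is determined by the sign of f''(x).
f(x) = 3x^3 - 7x - 2
f'(x) = 9x^2 - 7
f''(x) = 18x
f''(-3) = 18 * (-3) + 0
= -54 + 0
= -54
Since f''(-3) < 0, the function is concave down (-1)

-1


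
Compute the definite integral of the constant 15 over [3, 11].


The integral of a constant k over [a, b] equals k * (b - a).
integral from 3 to 11 of 15 dx
= 15 * (11 - 3)
= 15 * 8
= 120

120


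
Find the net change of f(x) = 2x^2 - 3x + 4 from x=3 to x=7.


Net change = f(b) - f(a)
f(x) = 2x^2 - 3x + 4
Compute f(7):
f(7) = 2 * 7^2 - 3 * 7 + 4
= 98 - 21 + 4
= 81
Compute f(3):
f(3) = 2 * 3^2 - 3 * 3 + 4
= 18 - 9 + 4
= 13
Net change = 81 - 13 = 68

68


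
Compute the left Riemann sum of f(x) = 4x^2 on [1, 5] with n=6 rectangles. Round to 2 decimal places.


Left Riemann sum uses left endpoints of each subinterval.
Interval: [1, 5], n = 6
dx = (5 - 1) / 6 = 2/3
Left endpoints: [1, 5/3, 7/3, 3, 11/3, 13/3]
f values: [4, 100/9, 196/9, 36, 484/9, 676/9]
Sum = dx * (sum of f values)
= 2/3 * 1816/9
= 3632/27 ≈ 134.52

134.52


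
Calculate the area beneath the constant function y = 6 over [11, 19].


The area under a constant function y = 6 is a rectangle.
Width = 19 - 11 = 8
Height = 6
Area = width * height
= 8 * 6
= 48

48


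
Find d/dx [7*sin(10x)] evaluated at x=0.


Apply the chain rule to differentiate 7*sin(10x):
d/dx [7*sin(10x)]
= 7 * cos(10x) * d/dx(10x)
= 7 * 10 * cos(10x)
= 70 * cos(10x)
Evaluate at x = 0:
= 70 * cos(0)
= 70 * 1
= 70

70


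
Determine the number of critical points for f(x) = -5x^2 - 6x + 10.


Find where f'(x) = 0:
f'(x) = -10x - 6
Set f'(x) = 0:
-10x - 6 = 0
x = 6 / (-10) = -3/5
This is a linear equation in x, so there is exactly one solution.
Number of critical points: 1

1


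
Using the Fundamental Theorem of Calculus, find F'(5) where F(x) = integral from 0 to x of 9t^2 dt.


By the Fundamental Theorem of Calculus (Part 1):
If F(x) = integral from 0 to x of f(t) dt, then F'(x) = f(x)
Here f(t) = 9t^2
So F'(x) = 9x^2
Evaluate at x = 5:
F'(5) = 9 * 5^2
= 9 * 25
= 225

225


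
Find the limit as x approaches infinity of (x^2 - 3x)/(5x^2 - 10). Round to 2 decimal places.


For limits at infinity with equal-degree polynomials,
we compare leading coefficients.
Numerator leading term: x^2
Denominator leading term: 5x^2
Divide both by x^2:
lim = (1 - 3/x) / (5 - 10/x^2)
As x -> infinity, the 1/x and 1/x^2 terms vanish:
= 1/5 = 0.20

0.20


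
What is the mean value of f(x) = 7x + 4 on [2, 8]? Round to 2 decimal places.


Average value = 1/(b-a) * integral from a to b of f(x) dx
First compute the integral of 7x + 4:
F(x) = (7/2)x^2 + 4x
F(8) = 7/2 * 64 + 4 * 8 = 256
F(2) = 7/2 * 4 + 4 * 2 = 22
Integral = 256 - 22 = 234
Average = 234 / (8 - 2) = 234 / 6
= 39 = 39.00

39.00


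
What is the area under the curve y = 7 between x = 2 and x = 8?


The area under a constant function y = 7 is a rectangle.
Width = 8 - 2 = 6
Height = 7
Area = width * height
= 6 * 7
= 42

42


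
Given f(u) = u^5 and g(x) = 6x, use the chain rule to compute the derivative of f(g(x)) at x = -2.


Using the chain rule: (f(g(x)))' = f'(g(x)) * g'(x)
First, find g(-2):
g(-2) = 6 * (-2) + 0 = -12
Next, f'(u) = 5u^4
And g'(x) = 6
So f'(g(-2)) * g'(-2)
= 5 * (-12)^4 * 6
= 5 * 20736 * 6
= 622080

622080


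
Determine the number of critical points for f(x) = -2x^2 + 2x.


Find where f'(x) = 0:
f'(x) = -4x + 2
Set f'(x) = 0:
-4x + 2 = 0
x = -2 / (-4) = 1/2
This is a linear equation in x, so there is exactly one solution.
Number of critical points: 1

1


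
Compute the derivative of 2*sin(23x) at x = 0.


Apply the chain rule to differentiate 2*sin(23x):
d/dx [2*sin(23x)]
= 2 * cos(23x) * d/dx(23x)
= 2 * 23 * cos(23x)
= 46 * cos(23x)
Evaluate at x = 0:
= 46 * cos(0)
= 46 * 1
= 46

46


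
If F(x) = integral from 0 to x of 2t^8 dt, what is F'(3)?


By the Fundamental Theorem of Calculus (Part 1):
If F(x) = integral from 0 to x of f(t) dt, then F'(x) = f(x)
Here f(t) = 2t^8
So F'(x) = 2x^8
Evaluate at x = 3:
F'(3) = 2 * 3^8
= 2 * 6561
= 13122

13122


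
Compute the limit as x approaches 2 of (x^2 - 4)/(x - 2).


Direct substitution gives 0/0, so we factor the numerator.
Factor: (x^2 - 4) = (x - 2)(x + 2)
Cancel the common factor (x - 2):
(x^2 - 4)/(x - 2) = (x + 2)
Now substitute x = 2:
= (2 + 2) = 4

4


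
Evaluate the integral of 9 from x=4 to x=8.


The integral of a constant k over [a, b] equals k * (b - a).
integral from 4 to 8 of 9 dx
= 9 * (8 - 4)
= 9 * 4
= 36

36


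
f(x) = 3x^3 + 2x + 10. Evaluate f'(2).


Differentiate f(x) = 3x^3 + 2x + 10 term by term:
f'(x) = 9x^2 + 2
Substitute x = 2:
f'(2) = 9 * 2^2 + 0 * 2 + 2
= 36 + 0 + 2
= 38

38


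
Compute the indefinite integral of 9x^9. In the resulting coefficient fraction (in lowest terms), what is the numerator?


Apply the power rule for integration:
integral of ax^n dx = a/(n+1) * x^(n+1) + C
integral of 9x^9 dx
= 9/10 * x^10 + C
The coefficient in lowest terms is 9/10, and its numerator is 9

9


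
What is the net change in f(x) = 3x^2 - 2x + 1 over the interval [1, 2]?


Net change = f(b) - f(a)
f(x) = 3x^2 - 2x + 1
Compute f(2):
f(2) = 3 * 2^2 - 2 * 2 + 1
= 12 - 4 + 1
= 9
Compute f(1):
f(1) = 3 * 1^2 - 2 * 1 + 1
= 3 - 2 + 1
= 2
Net change = 9 - 2 = 7

7


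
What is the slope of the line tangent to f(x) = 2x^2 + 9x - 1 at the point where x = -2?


The slope of the tangent line equals f'(x) at the point.
f(x) = 2x^2 + 9x - 1
f'(x) = 4x + 9
At x = -2:
f'(-2) = 4 * (-2) + 9
= -8 + 9
= 1

1


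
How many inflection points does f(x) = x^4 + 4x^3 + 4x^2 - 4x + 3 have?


Inflection points occur where f''(x) = 0 and concavity changes.
f(x) = x^4 + 4x^3 + 4x^2 - 4x + 3
f'(x) = 4x^3 + 12x^2 + 8x - 4
f''(x) = 12x^2 + 24x + 8
This is a quadratic in x. Use the discriminant to count real roots.
Discriminant = (24)^2 - 4 * 12 * 8
= 576 - 384
= 192
Since discriminant > 0, f''(x) = 0 has 2 distinct real solutions.
A quadratic with two distinct real roots changes sign at each root, so concavity changes at both.
Number of inflection points: 2

2


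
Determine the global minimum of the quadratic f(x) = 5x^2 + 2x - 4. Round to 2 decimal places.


For a quadratic f(x) = ax^2 + bx + c with a > 0, the minimum is at the vertex.
Vertex x-coordinate: x = -b/(2a)
x = -(2) / (2 * 5)
x = -2/10 = -1/5
Substitute back to find the minimum value:
f(-1/5) = 5 * (-1/5)^2 + 2 * (-1/5) - 4
= 1/5 - 2/5 - 4
= -21/5 = -4.20

-4.20


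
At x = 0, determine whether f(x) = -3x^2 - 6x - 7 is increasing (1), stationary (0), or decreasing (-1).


Compute f'(x) to determine behavior:
f'(x) = -6x - 6
f'(0) = -6 * 0 - 6
= 0 - 6
= -6
Since f'(0) < 0, the function is decreasing (-1)

-1
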